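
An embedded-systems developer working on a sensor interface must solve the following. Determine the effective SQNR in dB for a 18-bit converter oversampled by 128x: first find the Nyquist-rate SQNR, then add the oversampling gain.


Step 1 — baseline SQNR at Nyquist:
SQNR_base = 6.02*N + 1.76
          = 6.02*18 + 1.76
          = 110.12 dB

Step 2 — oversampling processing gain:
G = 10*log10(OSR) = 10*log10(128) = 21.07 dB

Step 3 — total:
SQNR_total = 110.12 + 21.07 = 131.19 dB

Base SQNR = 110.12 dB; oversampled SQNR = 131.19 dB


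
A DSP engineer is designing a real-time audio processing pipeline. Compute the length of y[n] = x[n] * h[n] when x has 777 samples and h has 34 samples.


Linear convolution output length:
L = N + M - 1
  = 777 + 34 - 1
  = 810 samples

810


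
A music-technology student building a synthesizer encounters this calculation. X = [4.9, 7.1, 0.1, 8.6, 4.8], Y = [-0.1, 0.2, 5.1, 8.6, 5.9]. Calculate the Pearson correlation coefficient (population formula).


Pearson correlation coefficient (population):
r = cov(X,Y) / (std(X) * std(Y))
Mean X = 5.1, Mean Y = 3.94
Cov(X,Y) = 0.65
Std(X) = 2.876804, Std(Y) = 3.382662
r = 0.0668

0.0668


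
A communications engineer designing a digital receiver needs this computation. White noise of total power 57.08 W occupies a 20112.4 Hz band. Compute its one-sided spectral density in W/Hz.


Power spectral density:
PSD = P / BW
    = 57.08 / 20112.4
    = 0.00283805 W/Hz

0.00283805 W/Hz


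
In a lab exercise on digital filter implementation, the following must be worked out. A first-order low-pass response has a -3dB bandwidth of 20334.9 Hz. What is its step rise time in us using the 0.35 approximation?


Rise time from bandwidth relationship:
tr = 0.35 / BW
   = 0.35 / 20334.9
   = 1.72117886e-05 s
   = 17.2118 us

17.2118 us


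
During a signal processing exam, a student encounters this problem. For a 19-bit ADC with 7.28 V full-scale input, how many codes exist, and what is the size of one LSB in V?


Step 1 — number of quantization levels:
L = 2^N = 2^19 = 524288

Step 2 — LSB step size:
delta = Vfs / L
      = 7.28 / 524288
      = 1.389e-05 V

Levels = 524288; step size = 1.389e-05 V


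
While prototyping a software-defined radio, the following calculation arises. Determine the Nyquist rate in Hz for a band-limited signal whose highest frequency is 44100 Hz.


The Nyquist rate is twice the maximum frequency component.
fs_min = 2 * fmax
      = 2 * 44100
      = 88200 Hz

88200


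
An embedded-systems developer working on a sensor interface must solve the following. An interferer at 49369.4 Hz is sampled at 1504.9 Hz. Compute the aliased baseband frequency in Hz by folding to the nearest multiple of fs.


Compute the nearest integer multiple of fs to the signal:
n = round(49369.4 / 1504.9) = 33
f_alias = |49369.4 - 33 * 1504.9|
        = |49369.4 - 49661.7|
        = 292.3 Hz

292.3


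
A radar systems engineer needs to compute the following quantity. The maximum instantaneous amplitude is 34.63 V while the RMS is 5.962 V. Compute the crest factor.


Crest factor is the ratio of peak to RMS:
CF = V_peak / V_rms
   = 34.63 / 5.962
   = 5.8085

5.8085


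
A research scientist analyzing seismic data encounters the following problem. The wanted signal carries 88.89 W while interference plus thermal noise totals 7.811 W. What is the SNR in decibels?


SNR in decibels:
SNR = 10 * log10(Ps / Pn)
    = 10 * log10(88.89 / 7.811)
    = 10 * log10(11.3801)
    = 10 * 1.0561
    = 10.56 dB

10.56 dB


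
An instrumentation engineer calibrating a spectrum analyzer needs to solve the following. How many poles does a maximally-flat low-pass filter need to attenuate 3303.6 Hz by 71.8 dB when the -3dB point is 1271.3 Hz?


Butterworth filter order formula:
n = log10(10^(A/10) - 1) / (2 * log10(f_stop/f_pass))
10^(71.8/10) - 1 = 15135611.4844
f_stop/f_pass = 3303.6 / 1271.3 = 2.5986
n = 8.656 -> ceil = 9

9


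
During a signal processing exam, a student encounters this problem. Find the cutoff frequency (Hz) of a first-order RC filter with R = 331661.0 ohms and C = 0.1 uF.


Cutoff frequency of a first-order RC filter:
fc = 1 / (2 * pi * R * C)
C = 0.1 uF = 1e-07 F
fc = 1 / (2 * pi * 331661.0 * 1e-07)
   = 1 / 0.20838875221645
   = 4.798723 Hz

4.798723 Hz


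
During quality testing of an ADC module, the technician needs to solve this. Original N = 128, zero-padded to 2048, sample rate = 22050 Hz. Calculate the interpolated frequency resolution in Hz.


Frequency resolution after zero-padding:
N_padded = 128 * 16 = 2048
df = fs / N_padded
   = 22050 / 2048
   = 10.7666 Hz

10.7666 Hz


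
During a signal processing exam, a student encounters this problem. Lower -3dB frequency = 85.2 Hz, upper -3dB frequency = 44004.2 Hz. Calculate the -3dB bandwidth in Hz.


Bandwidth is the difference of -3dB frequencies:
BW = f_high - f_low
   = 44004.2 - 85.2
   = 43919.0 Hz

43919.0 Hz


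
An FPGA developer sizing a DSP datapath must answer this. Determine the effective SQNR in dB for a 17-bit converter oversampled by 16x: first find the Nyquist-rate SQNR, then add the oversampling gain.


Step 1 — baseline SQNR at Nyquist:
SQNR_base = 6.02*N + 1.76
          = 6.02*17 + 1.76
          = 104.1 dB

Step 2 — oversampling processing gain:
G = 10*log10(OSR) = 10*log10(16) = 12.04 dB

Step 3 — total:
SQNR_total = 104.1 + 12.04 = 116.14 dB

Base SQNR = 104.1 dB; oversampled SQNR = 116.14 dB


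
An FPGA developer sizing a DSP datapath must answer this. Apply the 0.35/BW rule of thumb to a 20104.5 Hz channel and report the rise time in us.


Rise time from bandwidth relationship:
tr = 0.35 / BW
   = 0.35 / 20104.5
   = 1.740903778e-05 s
   = 17.409 us

17.409 us


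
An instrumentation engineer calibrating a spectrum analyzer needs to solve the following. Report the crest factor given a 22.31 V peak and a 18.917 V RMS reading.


Crest factor is the ratio of peak to RMS:
CF = V_peak / V_rms
   = 22.31 / 18.917
   = 1.1794

1.1794


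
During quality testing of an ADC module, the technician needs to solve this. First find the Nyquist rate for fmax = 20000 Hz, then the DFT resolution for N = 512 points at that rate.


Step 1 — Nyquist sampling rate:
fs = 2 * fmax = 2 * 20000 = 40000 Hz

Step 2 — DFT bin spacing:
df = fs / N = 40000 / 512 = 78.125 Hz

78.125 Hz


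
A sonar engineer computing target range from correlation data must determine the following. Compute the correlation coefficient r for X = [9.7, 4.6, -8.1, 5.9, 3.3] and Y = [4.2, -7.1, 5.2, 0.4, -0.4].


Pearson correlation coefficient (population):
r = cov(X,Y) / (std(X) * std(Y))
Mean X = 3.08, Mean Y = 0.46
Cov(X,Y) = -8.0168
Std(X) = 5.985449, Std(Y) = 4.344007
r = -0.3083

-0.3083


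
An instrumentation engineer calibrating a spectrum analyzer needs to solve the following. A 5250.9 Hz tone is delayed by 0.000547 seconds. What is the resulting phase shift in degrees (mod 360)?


Phase shift from frequency and time delay:
phi = 360 * f * t_delay
    = 360 * 5250.9 * 0.000547
    = 1034.01 degrees
    mod 360 = 314.01 degrees

314.01 degrees


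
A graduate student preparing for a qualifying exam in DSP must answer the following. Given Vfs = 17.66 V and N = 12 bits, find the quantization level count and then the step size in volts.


Step 1 — number of quantization levels:
L = 2^N = 2^12 = 4096

Step 2 — LSB step size:
delta = Vfs / L
      = 17.66 / 4096
      = 0.00431152 V

Levels = 4096; step size = 0.00431152 V


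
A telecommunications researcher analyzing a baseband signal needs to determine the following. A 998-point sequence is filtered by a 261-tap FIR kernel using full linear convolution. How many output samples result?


Linear convolution output length:
L = N + M - 1
  = 998 + 261 - 1
  = 1258 samples

1258


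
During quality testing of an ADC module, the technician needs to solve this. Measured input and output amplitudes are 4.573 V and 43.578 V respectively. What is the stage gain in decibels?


Voltage gain in dB:
G = 20 * log10(Vout / Vin)
  = 20 * log10(43.578 / 4.573)
  = 20 * log10(9.529412)
  = 20 * 0.979066
  = 19.58 dB

19.58 dB


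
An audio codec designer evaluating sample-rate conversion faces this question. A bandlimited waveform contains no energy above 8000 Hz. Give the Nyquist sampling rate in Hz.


The Nyquist rate is twice the maximum frequency component.
fs_min = 2 * fmax
      = 2 * 8000
      = 16000 Hz

16000


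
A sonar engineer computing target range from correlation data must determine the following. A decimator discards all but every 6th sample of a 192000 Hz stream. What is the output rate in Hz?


Decimation reduces the sample rate:
fs_out = fs_in / M
       = 192000 / 6
       = 32000.0 Hz

32000.0 Hz


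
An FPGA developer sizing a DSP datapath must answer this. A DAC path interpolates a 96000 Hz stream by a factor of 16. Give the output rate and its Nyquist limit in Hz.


Step 1 — output sample rate after interpolation by L:
fs_out = L * fs_in = 16 * 96000 = 1536000 Hz

Step 2 — Nyquist frequency of the output stream:
f_Nyq = fs_out / 2 = 1536000 / 2 = 768000.0 Hz

fs_out = 1536000 Hz; f_Nyquist = 768000.0 Hz


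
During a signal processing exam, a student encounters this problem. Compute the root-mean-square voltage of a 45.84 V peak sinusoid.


RMS voltage for a sinusoidal waveform:
V_rms = V_peak / sqrt(2)
      = 45.84 / 1.414214
      = 32.414 V

32.414 V


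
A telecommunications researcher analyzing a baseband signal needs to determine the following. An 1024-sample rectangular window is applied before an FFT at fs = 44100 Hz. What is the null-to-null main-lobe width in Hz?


Main lobe width for a rectangular window:
Width = 2 * fs / N
      = 2 * 44100 / 1024
      = 88200 / 1024
      = 86.133 Hz

86.133 Hz


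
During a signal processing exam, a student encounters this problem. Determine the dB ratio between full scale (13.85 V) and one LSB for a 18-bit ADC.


Dynamic range from full-scale to LSB:
V_min = V_max / 2^bits = 13.85 / 2^18
DR = 20 * log10(V_max / V_min)
   = 20 * log10(2^18)
   = 20 * 18 * log10(2)
   = 108.37 dB

108.37 dB


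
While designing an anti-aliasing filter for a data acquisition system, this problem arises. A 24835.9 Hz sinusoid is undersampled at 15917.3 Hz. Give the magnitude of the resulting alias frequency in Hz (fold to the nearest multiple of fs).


Compute the nearest integer multiple of fs to the signal:
n = round(24835.9 / 15917.3) = 2
f_alias = |24835.9 - 2 * 15917.3|
        = |24835.9 - 31834.6|
        = 6998.7 Hz

6998.7


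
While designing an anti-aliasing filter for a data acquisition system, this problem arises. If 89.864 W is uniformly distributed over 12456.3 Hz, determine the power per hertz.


Power spectral density:
PSD = P / BW
    = 89.864 / 12456.3
    = 0.00721434 W/Hz

0.00721434 W/Hz


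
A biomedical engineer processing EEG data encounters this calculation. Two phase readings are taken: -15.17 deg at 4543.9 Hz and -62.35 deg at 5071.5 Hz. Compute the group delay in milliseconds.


Group delay from phase difference:
tau = -d(phi)/d(omega)
d(phi) = -47.18 deg = -0.823446 rad
d(omega) = 2*pi*(5071.5 - 4543.9) = 3315.0086 rad/s
tau = -(-0.823446) / 3315.0086
    = 0.2484 ms

0.2484 ms


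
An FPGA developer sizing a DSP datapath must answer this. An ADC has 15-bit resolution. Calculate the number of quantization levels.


Number of quantization levels = 2^N
= 2^15
= 32768

32768


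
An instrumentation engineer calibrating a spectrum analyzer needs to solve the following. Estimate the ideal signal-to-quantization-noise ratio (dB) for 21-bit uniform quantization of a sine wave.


Theoretical SNR for a full-scale sinusoid:
SNR = 6.02 * N + 1.76
    = 6.02 * 21 + 1.76
    = 126.42 + 1.76
    = 128.18 dB

128.18 dB


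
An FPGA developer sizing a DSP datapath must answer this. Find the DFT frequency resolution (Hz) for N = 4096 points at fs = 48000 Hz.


DFT frequency resolution:
df = fs / N
   = 48000 / 4096
   = 11.7188 Hz

11.7188 Hz


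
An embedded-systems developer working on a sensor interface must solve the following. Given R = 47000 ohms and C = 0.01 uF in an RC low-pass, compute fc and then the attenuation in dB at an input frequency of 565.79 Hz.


Step 1 — cutoff frequency:
fc = 1 / (2*pi*R*C)
C = 0.01 uF = 1e-08 F
fc = 1 / (2*pi*47000*1e-08)
   = 338.628 Hz

Step 2 — magnitude at f = 565.79 Hz:
|H(f)| = 1 / sqrt(1 + (f/fc)^2)
f/fc = 565.79 / 338.628 = 1.670831
|H| = 1 / sqrt(1 + 2.791676) = 0.513552
|H|_dB = 20*log10(0.513552) = -5.79 dB

fc = 338.628 Hz; |H(565.79 Hz)| = -5.79 dB


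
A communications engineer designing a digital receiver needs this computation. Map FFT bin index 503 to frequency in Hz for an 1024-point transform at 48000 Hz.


Frequency of DFT bin k:
f_k = k * fs / N
    = 503 * 48000 / 1024
    = 24144000 / 1024
    = 23578.125 Hz

23578.125 Hz


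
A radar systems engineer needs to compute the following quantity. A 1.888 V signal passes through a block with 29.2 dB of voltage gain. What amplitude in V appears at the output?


Output voltage from dB gain:
V_out = V_in * 10^(gain_dB / 20)
      = 1.888 * 10^(29.2 / 20)
      = 1.888 * 28.840315
      = 54.4505 V

54.4505 V


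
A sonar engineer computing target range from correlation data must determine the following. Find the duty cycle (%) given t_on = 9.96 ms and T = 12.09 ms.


Duty cycle as a percentage:
DC = (t_on / T) * 100
   = (9.96 / 12.09) * 100
   = 0.823821 * 100
   = 82.38 %

82.38 %


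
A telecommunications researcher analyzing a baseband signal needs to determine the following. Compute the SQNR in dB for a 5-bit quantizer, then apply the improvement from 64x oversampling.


Step 1 — baseline SQNR at Nyquist:
SQNR_base = 6.02*N + 1.76
          = 6.02*5 + 1.76
          = 31.86 dB

Step 2 — oversampling processing gain:
G = 10*log10(OSR) = 10*log10(64) = 18.06 dB

Step 3 — total:
SQNR_total = 31.86 + 18.06 = 49.92 dB

Base SQNR = 31.86 dB; oversampled SQNR = 49.92 dB


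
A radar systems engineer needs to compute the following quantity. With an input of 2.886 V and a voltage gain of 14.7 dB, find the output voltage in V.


Output voltage from dB gain:
V_out = V_in * 10^(gain_dB / 20)
      = 2.886 * 10^(14.7 / 20)
      = 2.886 * 5.432503
      = 15.6782 V

15.6782 V


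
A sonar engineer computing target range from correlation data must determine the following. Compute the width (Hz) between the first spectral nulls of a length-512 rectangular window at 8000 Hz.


Main lobe width for a rectangular window:
Width = 2 * fs / N
      = 2 * 8000 / 512
      = 16000 / 512
      = 31.25 Hz

31.25 Hz


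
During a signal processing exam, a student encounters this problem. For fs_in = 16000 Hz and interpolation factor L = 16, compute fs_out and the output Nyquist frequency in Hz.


Step 1 — output sample rate after interpolation by L:
fs_out = L * fs_in = 16 * 16000 = 256000 Hz

Step 2 — Nyquist frequency of the output stream:
f_Nyq = fs_out / 2 = 256000 / 2 = 128000.0 Hz

fs_out = 256000 Hz; f_Nyquist = 128000.0 Hz


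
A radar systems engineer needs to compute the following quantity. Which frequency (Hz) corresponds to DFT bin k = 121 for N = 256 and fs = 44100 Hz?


Frequency of DFT bin k:
f_k = k * fs / N
    = 121 * 44100 / 256
    = 5336100 / 256
    = 20844.141 Hz

20844.141 Hz


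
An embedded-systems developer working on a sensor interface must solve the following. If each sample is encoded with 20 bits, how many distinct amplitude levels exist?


Number of quantization levels = 2^N
= 2^20
= 1048576

1048576


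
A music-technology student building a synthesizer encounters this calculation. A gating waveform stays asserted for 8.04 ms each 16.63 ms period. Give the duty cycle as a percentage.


Duty cycle as a percentage:
DC = (t_on / T) * 100
   = (8.04 / 16.63) * 100
   = 0.483464 * 100
   = 48.35 %

48.35 %


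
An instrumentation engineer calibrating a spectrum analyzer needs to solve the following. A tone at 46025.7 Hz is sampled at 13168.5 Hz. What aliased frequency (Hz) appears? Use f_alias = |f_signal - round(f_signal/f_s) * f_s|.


Compute the nearest integer multiple of fs to the signal:
n = round(46025.7 / 13168.5) = 3
f_alias = |46025.7 - 3 * 13168.5|
        = |46025.7 - 39505.5|
        = 6520.2 Hz

6520.2


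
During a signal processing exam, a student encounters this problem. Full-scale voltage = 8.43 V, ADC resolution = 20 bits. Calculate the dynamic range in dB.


Dynamic range from full-scale to LSB:
V_min = V_max / 2^bits = 8.43 / 2^20
DR = 20 * log10(V_max / V_min)
   = 20 * log10(2^20)
   = 20 * 20 * log10(2)
   = 120.41 dB

120.41 dB


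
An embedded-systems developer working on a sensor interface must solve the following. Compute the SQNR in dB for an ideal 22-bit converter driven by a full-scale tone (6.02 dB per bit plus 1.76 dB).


Theoretical SNR for a full-scale sinusoid:
SNR = 6.02 * N + 1.76
    = 6.02 * 22 + 1.76
    = 132.44 + 1.76
    = 134.2 dB

134.2 dB


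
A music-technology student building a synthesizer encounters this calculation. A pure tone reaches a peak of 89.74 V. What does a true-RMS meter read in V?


RMS voltage for a sinusoidal waveform:
V_rms = V_peak / sqrt(2)
      = 89.74 / 1.414214
      = 63.456 V

63.456 V


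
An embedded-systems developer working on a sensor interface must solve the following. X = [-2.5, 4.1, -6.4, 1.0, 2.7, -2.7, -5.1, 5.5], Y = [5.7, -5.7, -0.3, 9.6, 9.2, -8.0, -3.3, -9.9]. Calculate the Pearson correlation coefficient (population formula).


Pearson correlation coefficient (population):
r = cov(X,Y) / (std(X) * std(Y))
Mean X = -0.425, Mean Y = -0.3375
Cov(X,Y) = -2.303437
Std(X) = 4.099009, Std(Y) = 7.19252
r = -0.0781

-0.0781


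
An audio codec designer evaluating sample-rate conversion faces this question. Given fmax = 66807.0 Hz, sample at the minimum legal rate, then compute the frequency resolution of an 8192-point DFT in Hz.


Step 1 — Nyquist sampling rate:
fs = 2 * fmax = 2 * 66807.0 = 133614.0 Hz

Step 2 — DFT bin spacing:
df = fs / N = 133614.0 / 8192 = 16.3103 Hz

16.3103 Hz


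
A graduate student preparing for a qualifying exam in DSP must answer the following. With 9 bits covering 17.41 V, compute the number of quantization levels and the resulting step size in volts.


Step 1 — number of quantization levels:
L = 2^N = 2^9 = 512

Step 2 — LSB step size:
delta = Vfs / L
      = 17.41 / 512
      = 0.03400391 V

Levels = 512; step size = 0.03400391 V


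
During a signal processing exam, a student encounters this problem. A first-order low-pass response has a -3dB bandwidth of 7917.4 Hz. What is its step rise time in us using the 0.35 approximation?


Rise time from bandwidth relationship:
tr = 0.35 / BW
   = 0.35 / 7917.4
   = 4.42064314e-05 s
   = 44.2064 us

44.2064 us


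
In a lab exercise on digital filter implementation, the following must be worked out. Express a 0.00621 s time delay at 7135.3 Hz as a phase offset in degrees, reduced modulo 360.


Phase shift from frequency and time delay:
phi = 360 * f * t_delay
    = 360 * 7135.3 * 0.00621
    = 15951.68 degrees
    mod 360 = 111.68 degrees

111.68 degrees


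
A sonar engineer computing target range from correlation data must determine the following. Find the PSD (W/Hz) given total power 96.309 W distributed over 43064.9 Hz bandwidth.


Power spectral density:
PSD = P / BW
    = 96.309 / 43064.9
    = 0.00223637 W/Hz

0.00223637 W/Hz


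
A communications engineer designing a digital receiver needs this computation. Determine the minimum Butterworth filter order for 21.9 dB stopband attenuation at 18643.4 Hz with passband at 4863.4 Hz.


Butterworth filter order formula:
n = log10(10^(A/10) - 1) / (2 * log10(f_stop/f_pass))
10^(21.9/10) - 1 = 153.8817
f_stop/f_pass = 18643.4 / 4863.4 = 3.8334
n = 1.8739 -> ceil = 2

2


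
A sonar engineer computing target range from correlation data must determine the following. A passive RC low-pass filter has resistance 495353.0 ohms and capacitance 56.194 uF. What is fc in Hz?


Cutoff frequency of a first-order RC filter:
fc = 1 / (2 * pi * R * C)
C = 56.194 uF = 5.6194e-05 F
fc = 1 / (2 * pi * 495353.0 * 5.6194e-05)
   = 1 / 174.89790729232
   = 0.005718 Hz

0.005718 Hz


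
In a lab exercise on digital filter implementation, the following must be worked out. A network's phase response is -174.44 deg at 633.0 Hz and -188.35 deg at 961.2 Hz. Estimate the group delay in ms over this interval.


Group delay from phase difference:
tau = -d(phi)/d(omega)
d(phi) = -13.91 deg = -0.242775 rad
d(omega) = 2*pi*(961.2 - 633.0) = 2062.1414 rad/s
tau = -(-0.242775) / 2062.1414
    = 0.1177 ms

0.1177 ms


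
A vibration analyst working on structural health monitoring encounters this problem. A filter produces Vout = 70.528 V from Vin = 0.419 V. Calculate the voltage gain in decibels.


Voltage gain in dB:
G = 20 * log10(Vout / Vin)
  = 20 * log10(70.528 / 0.419)
  = 20 * log10(168.324582)
  = 20 * 2.226148
  = 44.52 dB

44.52 dB


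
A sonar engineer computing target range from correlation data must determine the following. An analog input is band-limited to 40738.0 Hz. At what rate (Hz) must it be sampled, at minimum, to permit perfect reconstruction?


The Nyquist rate is twice the maximum frequency component.
fs_min = 2 * fmax
      = 2 * 40738.0
      = 81476.0 Hz

81476.0


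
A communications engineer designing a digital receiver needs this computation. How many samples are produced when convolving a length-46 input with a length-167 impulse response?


Linear convolution output length:
L = N + M - 1
  = 46 + 167 - 1
  = 212 samples

212


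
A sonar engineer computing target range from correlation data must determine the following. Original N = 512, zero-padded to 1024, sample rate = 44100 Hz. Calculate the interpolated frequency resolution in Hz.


Frequency resolution after zero-padding:
N_padded = 512 * 2 = 1024
df = fs / N_padded
   = 44100 / 1024
   = 43.0664 Hz

43.0664 Hz


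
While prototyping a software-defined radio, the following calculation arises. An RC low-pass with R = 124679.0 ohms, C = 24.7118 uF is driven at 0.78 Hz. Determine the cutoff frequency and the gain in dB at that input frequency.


Step 1 — cutoff frequency:
fc = 1 / (2*pi*R*C)
C = 24.7118 uF = 2.47118e-05 F
fc = 1 / (2*pi*124679.0*2.47118e-05)
   = 0.0516562 Hz

Step 2 — magnitude at f = 0.78 Hz:
|H(f)| = 1 / sqrt(1 + (f/fc)^2)
f/fc = 0.78 / 0.0516562 = 15.099833
|H| = 1 / sqrt(1 + 228.004957) = 0.0660811
|H|_dB = 20*log10(0.0660811) = -23.6 dB

fc = 0.0516562 Hz; |H(0.78 Hz)| = -23.6 dB


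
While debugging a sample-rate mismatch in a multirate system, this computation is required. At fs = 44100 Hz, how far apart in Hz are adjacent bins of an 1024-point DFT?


DFT frequency resolution:
df = fs / N
   = 44100 / 1024
   = 43.0664 Hz

43.0664 Hz


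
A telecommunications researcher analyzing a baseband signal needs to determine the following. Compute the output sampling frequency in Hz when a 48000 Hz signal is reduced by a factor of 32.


Decimation reduces the sample rate:
fs_out = fs_in / M
       = 48000 / 32
       = 1500.0 Hz

1500.0 Hz


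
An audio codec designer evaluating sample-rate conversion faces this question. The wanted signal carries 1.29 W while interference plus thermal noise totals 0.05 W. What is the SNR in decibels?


SNR in decibels:
SNR = 10 * log10(Ps / Pn)
    = 10 * log10(1.29 / 0.05)
    = 10 * log10(25.8)
    = 10 * 1.4116
    = 14.12 dB

14.12 dB


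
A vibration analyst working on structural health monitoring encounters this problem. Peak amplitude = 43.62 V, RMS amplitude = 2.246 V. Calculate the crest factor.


Crest factor is the ratio of peak to RMS:
CF = V_peak / V_rms
   = 43.62 / 2.246
   = 19.4212

19.4212


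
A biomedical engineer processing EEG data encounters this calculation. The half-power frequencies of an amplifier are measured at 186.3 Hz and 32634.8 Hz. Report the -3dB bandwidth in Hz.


Bandwidth is the difference of -3dB frequencies:
BW = f_high - f_low
   = 32634.8 - 186.3
   = 32448.5 Hz

32448.5 Hz


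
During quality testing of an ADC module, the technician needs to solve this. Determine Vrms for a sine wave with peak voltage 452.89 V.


RMS voltage for a sinusoidal waveform:
V_rms = V_peak / sqrt(2)
      = 452.89 / 1.414214
      = 320.242 V

320.242 V


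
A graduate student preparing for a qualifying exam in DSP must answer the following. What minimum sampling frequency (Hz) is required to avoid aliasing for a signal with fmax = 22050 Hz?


The Nyquist rate is twice the maximum frequency component.
fs_min = 2 * fmax
      = 2 * 22050
      = 44100 Hz

44100


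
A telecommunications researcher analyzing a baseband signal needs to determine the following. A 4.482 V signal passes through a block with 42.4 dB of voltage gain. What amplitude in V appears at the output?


Output voltage from dB gain:
V_out = V_in * 10^(gain_dB / 20)
      = 4.482 * 10^(42.4 / 20)
      = 4.482 * 131.825674
      = 590.8427 V

590.8427 V


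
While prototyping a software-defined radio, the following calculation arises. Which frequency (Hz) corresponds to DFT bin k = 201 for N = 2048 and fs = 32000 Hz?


Frequency of DFT bin k:
f_k = k * fs / N
    = 201 * 32000 / 2048
    = 6432000 / 2048
    = 3140.625 Hz

3140.625 Hz


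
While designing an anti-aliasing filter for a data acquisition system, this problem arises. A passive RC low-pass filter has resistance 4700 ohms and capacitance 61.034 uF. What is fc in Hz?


Cutoff frequency of a first-order RC filter:
fc = 1 / (2 * pi * R * C)
C = 61.034 uF = 6.1034e-05 F
fc = 1 / (2 * pi * 4700 * 6.1034e-05)
   = 1 / 1.8023932805805
   = 0.554818 Hz

0.554818 Hz


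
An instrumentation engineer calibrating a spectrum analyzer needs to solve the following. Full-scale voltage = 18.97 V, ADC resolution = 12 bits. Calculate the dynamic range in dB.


Dynamic range from full-scale to LSB:
V_min = V_max / 2^bits = 18.97 / 2^12
DR = 20 * log10(V_max / V_min)
   = 20 * log10(2^12)
   = 20 * 12 * log10(2)
   = 72.25 dB

72.25 dB


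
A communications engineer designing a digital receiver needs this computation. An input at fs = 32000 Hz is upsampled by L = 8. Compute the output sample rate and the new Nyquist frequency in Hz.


Step 1 — output sample rate after interpolation by L:
fs_out = L * fs_in = 8 * 32000 = 256000 Hz

Step 2 — Nyquist frequency of the output stream:
f_Nyq = fs_out / 2 = 256000 / 2 = 128000.0 Hz

fs_out = 256000 Hz; f_Nyquist = 128000.0 Hz


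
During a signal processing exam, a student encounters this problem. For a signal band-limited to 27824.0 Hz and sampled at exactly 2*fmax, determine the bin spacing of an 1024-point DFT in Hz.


Step 1 — Nyquist sampling rate:
fs = 2 * fmax = 2 * 27824.0 = 55648.0 Hz

Step 2 — DFT bin spacing:
df = fs / N = 55648.0 / 1024 = 54.3438 Hz

54.3438 Hz


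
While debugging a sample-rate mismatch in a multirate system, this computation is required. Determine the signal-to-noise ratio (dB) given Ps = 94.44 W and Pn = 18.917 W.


SNR in decibels:
SNR = 10 * log10(Ps / Pn)
    = 10 * log10(94.44 / 18.917)
    = 10 * log10(4.9923)
    = 10 * 0.6983
    = 6.98 dB

6.98 dB


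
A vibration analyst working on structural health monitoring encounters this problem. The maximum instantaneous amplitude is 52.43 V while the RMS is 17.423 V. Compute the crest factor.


Crest factor is the ratio of peak to RMS:
CF = V_peak / V_rms
   = 52.43 / 17.423
   = 3.0092

3.0092


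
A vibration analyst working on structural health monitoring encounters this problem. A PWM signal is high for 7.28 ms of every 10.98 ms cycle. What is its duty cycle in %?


Duty cycle as a percentage:
DC = (t_on / T) * 100
   = (7.28 / 10.98) * 100
   = 0.663024 * 100
   = 66.3 %

66.3 %


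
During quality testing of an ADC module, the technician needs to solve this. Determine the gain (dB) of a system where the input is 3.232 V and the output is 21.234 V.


Voltage gain in dB:
G = 20 * log10(Vout / Vin)
  = 20 * log10(21.234 / 3.232)
  = 20 * log10(6.569926)
  = 20 * 0.81756
  = 16.35 dB

16.35 dB


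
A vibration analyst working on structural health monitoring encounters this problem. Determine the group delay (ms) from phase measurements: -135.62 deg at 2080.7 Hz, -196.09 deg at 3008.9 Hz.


Group delay from phase difference:
tau = -d(phi)/d(omega)
d(phi) = -60.47 deg = -1.055401 rad
d(omega) = 2*pi*(3008.9 - 2080.7) = 5832.0526 rad/s
tau = -(-1.055401) / 5832.0526
    = 0.181 ms

0.181 ms


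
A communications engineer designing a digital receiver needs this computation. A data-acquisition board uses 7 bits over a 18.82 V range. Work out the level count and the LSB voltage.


Step 1 — number of quantization levels:
L = 2^N = 2^7 = 128

Step 2 — LSB step size:
delta = Vfs / L
      = 18.82 / 128
      = 0.14703125 V

Levels = 128; step size = 0.14703125 V


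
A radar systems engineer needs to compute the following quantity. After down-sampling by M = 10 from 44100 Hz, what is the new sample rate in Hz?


Decimation reduces the sample rate:
fs_out = fs_in / M
       = 44100 / 10
       = 4410.0 Hz

4410.0 Hz


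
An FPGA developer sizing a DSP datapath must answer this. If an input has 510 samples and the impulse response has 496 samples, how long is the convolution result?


Linear convolution output length:
L = N + M - 1
  = 510 + 496 - 1
  = 1005 samples

1005


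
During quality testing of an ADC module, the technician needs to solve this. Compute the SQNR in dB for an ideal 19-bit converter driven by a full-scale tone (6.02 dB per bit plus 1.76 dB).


Theoretical SNR for a full-scale sinusoid:
SNR = 6.02 * N + 1.76
    = 6.02 * 19 + 1.76
    = 114.38 + 1.76
    = 116.14 dB

116.14 dB


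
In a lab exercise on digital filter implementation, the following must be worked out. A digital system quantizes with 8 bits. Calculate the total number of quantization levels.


Number of quantization levels = 2^N
= 2^8
= 256

256


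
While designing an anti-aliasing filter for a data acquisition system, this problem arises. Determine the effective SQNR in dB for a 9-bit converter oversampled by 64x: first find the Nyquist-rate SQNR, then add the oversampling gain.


Step 1 — baseline SQNR at Nyquist:
SQNR_base = 6.02*N + 1.76
          = 6.02*9 + 1.76
          = 55.94 dB

Step 2 — oversampling processing gain:
G = 10*log10(OSR) = 10*log10(64) = 18.06 dB

Step 3 — total:
SQNR_total = 55.94 + 18.06 = 74.0 dB

Base SQNR = 55.94 dB; oversampled SQNR = 74.0 dB


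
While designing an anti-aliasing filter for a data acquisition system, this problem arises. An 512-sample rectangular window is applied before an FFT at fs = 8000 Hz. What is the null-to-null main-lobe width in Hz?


Main lobe width for a rectangular window:
Width = 2 * fs / N
      = 2 * 8000 / 512
      = 16000 / 512
      = 31.25 Hz

31.25 Hz


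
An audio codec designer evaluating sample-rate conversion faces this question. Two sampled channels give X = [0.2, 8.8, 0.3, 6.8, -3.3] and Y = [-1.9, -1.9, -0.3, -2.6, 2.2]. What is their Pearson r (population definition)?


Pearson correlation coefficient (population):
r = cov(X,Y) / (std(X) * std(Y))
Mean X = 2.56, Mean Y = -0.9
Cov(X,Y) = -6.122
Std(X) = 4.51513, Std(Y) = 1.723949
r = -0.7865

-0.7865


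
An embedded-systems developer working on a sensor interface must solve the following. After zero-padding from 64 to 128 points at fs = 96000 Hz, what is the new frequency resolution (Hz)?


Frequency resolution after zero-padding:
N_padded = 64 * 2 = 128
df = fs / N_padded
   = 96000 / 128
   = 750.0 Hz

750.0 Hz


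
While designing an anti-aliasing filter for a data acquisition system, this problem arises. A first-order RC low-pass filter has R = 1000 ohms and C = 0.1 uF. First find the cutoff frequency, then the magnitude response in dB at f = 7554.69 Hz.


Step 1 — cutoff frequency:
fc = 1 / (2*pi*R*C)
C = 0.1 uF = 1e-07 F
fc = 1 / (2*pi*1000*1e-07)
   = 1591.549 Hz

Step 2 — magnitude at f = 7554.69 Hz:
|H(f)| = 1 / sqrt(1 + (f/fc)^2)
f/fc = 7554.69 / 1591.549 = 4.746753
|H| = 1 / sqrt(1 + 22.531664) = 0.2061454
|H|_dB = 20*log10(0.2061454) = -13.72 dB

fc = 1591.549 Hz; |H(7554.69 Hz)| = -13.72 dB


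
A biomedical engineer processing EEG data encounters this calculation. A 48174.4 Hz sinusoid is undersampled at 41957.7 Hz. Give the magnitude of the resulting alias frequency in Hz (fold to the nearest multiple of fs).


Compute the nearest integer multiple of fs to the signal:
n = round(48174.4 / 41957.7) = 1
f_alias = |48174.4 - 1 * 41957.7|
        = |48174.4 - 41957.7|
        = 6216.7 Hz

6216.7


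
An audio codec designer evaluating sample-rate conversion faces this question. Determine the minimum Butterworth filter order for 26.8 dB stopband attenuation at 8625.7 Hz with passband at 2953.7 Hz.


Butterworth filter order formula:
n = log10(10^(A/10) - 1) / (2 * log10(f_stop/f_pass))
10^(26.8/10) - 1 = 477.6301
f_stop/f_pass = 8625.7 / 2953.7 = 2.9203
n = 2.8781 -> ceil = 3

3


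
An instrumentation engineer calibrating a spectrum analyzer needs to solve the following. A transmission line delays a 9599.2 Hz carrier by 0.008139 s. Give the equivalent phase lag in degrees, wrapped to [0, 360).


Phase shift from frequency and time delay:
phi = 360 * f * t_delay
    = 360 * 9599.2 * 0.008139
    = 28126.04 degrees
    mod 360 = 46.04 degrees

46.04 degrees


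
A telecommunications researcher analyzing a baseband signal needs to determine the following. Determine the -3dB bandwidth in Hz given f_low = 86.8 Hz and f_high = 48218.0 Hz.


Bandwidth is the difference of -3dB frequencies:
BW = f_high - f_low
   = 48218.0 - 86.8
   = 48131.2 Hz

48131.2 Hz


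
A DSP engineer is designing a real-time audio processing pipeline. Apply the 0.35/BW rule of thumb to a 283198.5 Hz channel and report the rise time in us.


Rise time from bandwidth relationship:
tr = 0.35 / BW
   = 0.35 / 283198.5
   = 1.235882252e-06 s
   = 1.2359 us

1.2359 us


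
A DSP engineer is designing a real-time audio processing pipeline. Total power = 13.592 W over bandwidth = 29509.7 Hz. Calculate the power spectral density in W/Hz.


Power spectral density:
PSD = P / BW
    = 13.592 / 29509.7
    = 0.00046059 W/Hz

0.00046059 W/Hz


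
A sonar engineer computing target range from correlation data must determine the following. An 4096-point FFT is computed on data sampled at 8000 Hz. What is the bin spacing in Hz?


DFT frequency resolution:
df = fs / N
   = 8000 / 4096
   = 1.9531 Hz

1.9531 Hz


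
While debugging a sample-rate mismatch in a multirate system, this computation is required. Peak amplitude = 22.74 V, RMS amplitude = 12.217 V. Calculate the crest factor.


Crest factor is the ratio of peak to RMS:
CF = V_peak / V_rms
   = 22.74 / 12.217
   = 1.8613

1.8613


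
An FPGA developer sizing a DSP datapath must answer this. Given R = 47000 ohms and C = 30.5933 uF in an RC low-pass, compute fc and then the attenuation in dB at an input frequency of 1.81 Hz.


Step 1 — cutoff frequency:
fc = 1 / (2*pi*R*C)
C = 30.5933 uF = 3.05933e-05 F
fc = 1 / (2*pi*47000*3.05933e-05)
   = 0.110687 Hz

Step 2 — magnitude at f = 1.81 Hz:
|H(f)| = 1 / sqrt(1 + (f/fc)^2)
f/fc = 1.81 / 0.110687 = 16.352417
|H| = 1 / sqrt(1 + 267.401542) = 0.061039
|H|_dB = 20*log10(0.061039) = -24.29 dB

fc = 0.110687 Hz; |H(1.81 Hz)| = -24.29 dB


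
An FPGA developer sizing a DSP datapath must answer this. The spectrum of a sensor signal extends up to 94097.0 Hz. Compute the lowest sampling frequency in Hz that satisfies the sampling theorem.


The Nyquist rate is twice the maximum frequency component.
fs_min = 2 * fmax
      = 2 * 94097.0
      = 188194.0 Hz

188194.0


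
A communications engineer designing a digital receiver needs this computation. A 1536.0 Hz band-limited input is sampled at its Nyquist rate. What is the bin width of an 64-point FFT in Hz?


Step 1 — Nyquist sampling rate:
fs = 2 * fmax = 2 * 1536.0 = 3072.0 Hz

Step 2 — DFT bin spacing:
df = fs / N = 3072.0 / 64 = 48.0 Hz

48.0 Hz


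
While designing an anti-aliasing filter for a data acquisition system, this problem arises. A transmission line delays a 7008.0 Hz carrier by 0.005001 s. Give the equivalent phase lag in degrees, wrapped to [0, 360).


Phase shift from frequency and time delay:
phi = 360 * f * t_delay
    = 360 * 7008.0 * 0.005001
    = 12616.92 degrees
    mod 360 = 16.92 degrees

16.92 degrees


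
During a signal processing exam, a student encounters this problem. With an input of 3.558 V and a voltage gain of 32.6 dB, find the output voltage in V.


Output voltage from dB gain:
V_out = V_in * 10^(gain_dB / 20)
      = 3.558 * 10^(32.6 / 20)
      = 3.558 * 42.657952
      = 151.777 V

151.777 V


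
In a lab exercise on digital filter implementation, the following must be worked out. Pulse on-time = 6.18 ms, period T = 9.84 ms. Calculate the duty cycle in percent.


Duty cycle as a percentage:
DC = (t_on / T) * 100
   = (6.18 / 9.84) * 100
   = 0.628049 * 100
   = 62.8 %

62.8 %


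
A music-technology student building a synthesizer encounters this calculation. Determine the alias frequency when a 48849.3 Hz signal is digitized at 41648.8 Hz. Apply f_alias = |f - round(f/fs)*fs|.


Compute the nearest integer multiple of fs to the signal:
n = round(48849.3 / 41648.8) = 1
f_alias = |48849.3 - 1 * 41648.8|
        = |48849.3 - 41648.8|
        = 7200.5 Hz

7200.5


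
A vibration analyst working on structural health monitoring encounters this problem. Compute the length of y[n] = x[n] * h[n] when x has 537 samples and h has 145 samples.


Linear convolution output length:
L = N + M - 1
  = 537 + 145 - 1
  = 681 samples

681


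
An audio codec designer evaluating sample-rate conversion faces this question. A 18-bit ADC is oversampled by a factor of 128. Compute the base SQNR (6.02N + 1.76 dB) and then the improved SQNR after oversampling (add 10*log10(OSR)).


Step 1 — baseline SQNR at Nyquist:
SQNR_base = 6.02*N + 1.76
          = 6.02*18 + 1.76
          = 110.12 dB

Step 2 — oversampling processing gain:
G = 10*log10(OSR) = 10*log10(128) = 21.07 dB

Step 3 — total:
SQNR_total = 110.12 + 21.07 = 131.19 dB

Base SQNR = 110.12 dB; oversampled SQNR = 131.19 dB


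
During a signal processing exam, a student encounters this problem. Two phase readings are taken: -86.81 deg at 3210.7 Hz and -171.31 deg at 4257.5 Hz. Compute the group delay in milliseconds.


Group delay from phase difference:
tau = -d(phi)/d(omega)
d(phi) = -84.5 deg = -1.474803 rad
d(omega) = 2*pi*(4257.5 - 3210.7) = 6577.2384 rad/s
tau = -(-1.474803) / 6577.2384
    = 0.2242 ms

0.2242 ms


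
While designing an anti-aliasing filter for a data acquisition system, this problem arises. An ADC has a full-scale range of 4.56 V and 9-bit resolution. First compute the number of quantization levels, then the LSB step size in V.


Step 1 — number of quantization levels:
L = 2^N = 2^9 = 512

Step 2 — LSB step size:
delta = Vfs / L
      = 4.56 / 512
      = 0.00890625 V

Levels = 512; step size = 0.00890625 V


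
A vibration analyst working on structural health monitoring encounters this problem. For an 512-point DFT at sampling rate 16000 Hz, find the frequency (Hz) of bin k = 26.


Frequency of DFT bin k:
f_k = k * fs / N
    = 26 * 16000 / 512
    = 416000 / 512
    = 812.5 Hz

812.5 Hz


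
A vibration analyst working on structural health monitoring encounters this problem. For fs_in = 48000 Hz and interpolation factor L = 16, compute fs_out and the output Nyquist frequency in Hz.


Step 1 — output sample rate after interpolation by L:
fs_out = L * fs_in = 16 * 48000 = 768000 Hz

Step 2 — Nyquist frequency of the output stream:
f_Nyq = fs_out / 2 = 768000 / 2 = 384000.0 Hz

fs_out = 768000 Hz; f_Nyquist = 384000.0 Hz
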